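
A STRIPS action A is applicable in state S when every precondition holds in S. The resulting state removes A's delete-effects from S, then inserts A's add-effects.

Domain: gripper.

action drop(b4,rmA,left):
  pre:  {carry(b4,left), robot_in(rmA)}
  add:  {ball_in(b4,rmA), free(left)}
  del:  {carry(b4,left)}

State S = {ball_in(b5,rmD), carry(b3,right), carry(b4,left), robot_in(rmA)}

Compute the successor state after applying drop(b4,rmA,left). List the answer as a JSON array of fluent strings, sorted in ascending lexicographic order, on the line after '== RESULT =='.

Compute (S \ del) ∪ add:
  pre ⊆ S: {carry(b4,left), robot_in(rmA)} ⊆ S  — applicable
  S \ del = {ball_in(b5,rmD), carry(b3,right), robot_in(rmA)}
  ∪ add   = {ball_in(b4,rmA), ball_in(b5,rmD), carry(b3,right), free(left), robot_in(rmA)}

== RESULT ==
["ball_in(b4,rmA)", "ball_in(b5,rmD)", "carry(b3,right)", "free(left)", "robot_in(rmA)"]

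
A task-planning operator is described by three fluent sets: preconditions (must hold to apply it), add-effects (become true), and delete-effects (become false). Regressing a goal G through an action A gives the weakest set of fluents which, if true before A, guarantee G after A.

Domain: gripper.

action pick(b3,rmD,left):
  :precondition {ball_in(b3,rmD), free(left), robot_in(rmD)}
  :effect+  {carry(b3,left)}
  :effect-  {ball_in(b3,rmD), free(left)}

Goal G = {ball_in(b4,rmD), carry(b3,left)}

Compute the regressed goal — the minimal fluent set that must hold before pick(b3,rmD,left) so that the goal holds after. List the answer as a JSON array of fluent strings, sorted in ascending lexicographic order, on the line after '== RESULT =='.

Compute (G \ add) ∪ pre:
  G ∩ del = {}  (empty — regression defined)
  G \ add = {ball_in(b4,rmD), carry(b3,left)} \ {carry(b3,left)} = {ball_in(b4,rmD)}
  ∪ pre   = {ball_in(b4,rmD)} ∪ {ball_in(b3,rmD), free(left), robot_in(rmD)}
          = {ball_in(b3,rmD), ball_in(b4,rmD), free(left), robot_in(rmD)}

== RESULT ==
["ball_in(b3,rmD)", "ball_in(b4,rmD)", "free(left)", "robot_in(rmD)"]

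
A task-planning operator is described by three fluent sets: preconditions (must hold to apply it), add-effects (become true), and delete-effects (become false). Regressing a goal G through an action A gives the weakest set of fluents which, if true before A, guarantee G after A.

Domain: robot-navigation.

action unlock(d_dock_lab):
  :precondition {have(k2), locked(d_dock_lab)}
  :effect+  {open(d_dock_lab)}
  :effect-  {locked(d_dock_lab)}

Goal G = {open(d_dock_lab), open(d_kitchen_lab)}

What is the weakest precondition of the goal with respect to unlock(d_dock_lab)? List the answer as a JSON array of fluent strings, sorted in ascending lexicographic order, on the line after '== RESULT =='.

Compute (G \ add) ∪ pre:
  G ∩ del = {}  (empty — regression defined)
  G \ add = {open(d_dock_lab), open(d_kitchen_lab)} \ {open(d_dock_lab)} = {open(d_kitchen_lab)}
  ∪ pre   = {open(d_kitchen_lab)} ∪ {have(k2), locked(d_dock_lab)}
          = {have(k2), locked(d_dock_lab), open(d_kitchen_lab)}

== RESULT ==
["have(k2)", "locked(d_dock_lab)", "open(d_kitchen_lab)"]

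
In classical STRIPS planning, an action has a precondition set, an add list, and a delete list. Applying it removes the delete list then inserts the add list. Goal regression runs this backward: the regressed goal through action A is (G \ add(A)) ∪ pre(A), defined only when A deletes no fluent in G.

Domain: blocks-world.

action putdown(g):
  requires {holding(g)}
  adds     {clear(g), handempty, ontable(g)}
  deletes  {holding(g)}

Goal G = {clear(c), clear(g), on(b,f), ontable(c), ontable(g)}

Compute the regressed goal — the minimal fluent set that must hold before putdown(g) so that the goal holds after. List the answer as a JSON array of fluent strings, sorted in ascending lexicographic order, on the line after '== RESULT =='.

Regress:
  G ∩ del = {}  (empty — regression defined)
  G \ add = {clear(c), clear(g), on(b,f), ontable(c), ontable(g)} \ {clear(g), handempty, ontable(g)} = {clear(c), on(b,f), ontable(c)}
  ∪ pre   = {clear(c), on(b,f), ontable(c)} ∪ {holding(g)}
          = {clear(c), holding(g), on(b,f), ontable(c)}

== RESULT ==
["clear(c)", "holding(g)", "on(b,f)", "ontable(c)"]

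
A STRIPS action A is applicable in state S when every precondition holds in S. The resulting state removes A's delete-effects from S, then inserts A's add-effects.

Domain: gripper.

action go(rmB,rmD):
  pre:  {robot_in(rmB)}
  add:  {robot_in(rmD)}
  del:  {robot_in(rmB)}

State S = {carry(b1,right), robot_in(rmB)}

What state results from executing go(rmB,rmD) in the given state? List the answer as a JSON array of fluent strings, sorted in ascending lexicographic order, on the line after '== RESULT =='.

Compute (S \ del) ∪ add:
  pre ⊆ S: {robot_in(rmB)} ⊆ S  — applicable
  S \ del = {carry(b1,right)}
  ∪ add   = {carry(b1,right), robot_in(rmD)}

== RESULT ==
["carry(b1,right)", "robot_in(rmD)"]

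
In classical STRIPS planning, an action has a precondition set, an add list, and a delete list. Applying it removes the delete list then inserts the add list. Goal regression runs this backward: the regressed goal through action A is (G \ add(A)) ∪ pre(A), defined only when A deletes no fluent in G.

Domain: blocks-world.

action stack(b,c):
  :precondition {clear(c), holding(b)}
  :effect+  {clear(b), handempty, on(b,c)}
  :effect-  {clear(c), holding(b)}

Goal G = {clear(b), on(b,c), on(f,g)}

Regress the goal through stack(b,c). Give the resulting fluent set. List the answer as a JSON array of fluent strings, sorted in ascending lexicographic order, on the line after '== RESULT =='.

Regress:
  G ∩ del = {}  (empty — regression defined)
  G \ add = {clear(b), on(b,c), on(f,g)} \ {clear(b), handempty, on(b,c)} = {on(f,g)}
  ∪ pre   = {on(f,g)} ∪ {clear(c), holding(b)}
          = {clear(c), holding(b), on(f,g)}

== RESULT ==
["clear(c)", "holding(b)", "on(f,g)"]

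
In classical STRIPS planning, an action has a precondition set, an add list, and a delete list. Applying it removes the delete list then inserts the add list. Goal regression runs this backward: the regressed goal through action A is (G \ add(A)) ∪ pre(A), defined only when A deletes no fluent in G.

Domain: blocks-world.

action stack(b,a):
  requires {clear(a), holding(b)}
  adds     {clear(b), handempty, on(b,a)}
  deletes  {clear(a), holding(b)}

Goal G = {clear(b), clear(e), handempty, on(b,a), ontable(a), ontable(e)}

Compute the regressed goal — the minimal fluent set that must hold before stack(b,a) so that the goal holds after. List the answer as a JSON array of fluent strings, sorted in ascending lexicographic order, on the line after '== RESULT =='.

Compute (G \ add) ∪ pre:
  G ∩ del = {}  (empty — regression defined)
  G \ add = {clear(b), clear(e), handempty, on(b,a), ontable(a), ontable(e)} \ {clear(b), handempty, on(b,a)} = {clear(e), ontable(a), ontable(e)}
  ∪ pre   = {clear(e), ontable(a), ontable(e)} ∪ {clear(a), holding(b)}
          = {clear(a), clear(e), holding(b), ontable(a), ontable(e)}

== RESULT ==
["clear(a)", "clear(e)", "holding(b)", "ontable(a)", "ontable(e)"]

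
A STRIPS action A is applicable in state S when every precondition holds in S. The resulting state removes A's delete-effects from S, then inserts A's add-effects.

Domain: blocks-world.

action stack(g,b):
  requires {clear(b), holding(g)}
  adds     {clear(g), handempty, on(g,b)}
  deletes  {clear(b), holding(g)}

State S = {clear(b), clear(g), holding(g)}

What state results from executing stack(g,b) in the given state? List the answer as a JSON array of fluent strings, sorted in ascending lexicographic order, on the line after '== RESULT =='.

Compute (S \ del) ∪ add:
  pre ⊆ S: {clear(b), holding(g)} ⊆ S  — applicable
  S \ del = {clear(g)}
  ∪ add   = {clear(g), handempty, on(g,b)}

== RESULT ==
["clear(g)", "handempty", "on(g,b)"]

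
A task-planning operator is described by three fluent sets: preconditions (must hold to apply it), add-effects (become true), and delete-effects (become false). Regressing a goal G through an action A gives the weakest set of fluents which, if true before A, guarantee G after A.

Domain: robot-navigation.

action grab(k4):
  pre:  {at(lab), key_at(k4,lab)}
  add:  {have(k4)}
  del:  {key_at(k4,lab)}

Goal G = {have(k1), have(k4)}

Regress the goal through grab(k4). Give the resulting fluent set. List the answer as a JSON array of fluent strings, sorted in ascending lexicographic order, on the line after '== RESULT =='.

Regress:
  G ∩ del = {}  (empty — regression defined)
  G \ add = {have(k1), have(k4)} \ {have(k4)} = {have(k1)}
  ∪ pre   = {have(k1)} ∪ {at(lab), key_at(k4,lab)}
          = {at(lab), have(k1), key_at(k4,lab)}

== RESULT ==
["at(lab)", "have(k1)", "key_at(k4,lab)"]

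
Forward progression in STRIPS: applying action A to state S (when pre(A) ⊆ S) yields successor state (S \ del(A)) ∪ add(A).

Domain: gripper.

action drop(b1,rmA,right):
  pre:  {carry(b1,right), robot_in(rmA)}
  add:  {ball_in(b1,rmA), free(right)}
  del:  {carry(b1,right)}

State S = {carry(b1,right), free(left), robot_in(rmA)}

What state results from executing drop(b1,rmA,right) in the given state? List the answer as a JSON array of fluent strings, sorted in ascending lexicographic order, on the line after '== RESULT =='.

Progress:
  pre ⊆ S: {carry(b1,right), robot_in(rmA)} ⊆ S  — applicable
  S \ del = {free(left), robot_in(rmA)}
  ∪ add   = {ball_in(b1,rmA), free(left), free(right), robot_in(rmA)}

== RESULT ==
["ball_in(b1,rmA)", "free(left)", "free(right)", "robot_in(rmA)"]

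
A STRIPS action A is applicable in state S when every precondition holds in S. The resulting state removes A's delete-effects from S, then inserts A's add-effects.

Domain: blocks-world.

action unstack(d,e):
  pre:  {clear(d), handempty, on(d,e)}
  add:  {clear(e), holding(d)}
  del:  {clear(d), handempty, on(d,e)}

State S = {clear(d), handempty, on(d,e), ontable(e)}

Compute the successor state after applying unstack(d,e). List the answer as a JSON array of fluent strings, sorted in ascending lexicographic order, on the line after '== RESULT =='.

Progress:
  pre ⊆ S: {clear(d), handempty, on(d,e)} ⊆ S  — applicable
  S \ del = {ontable(e)}
  ∪ add   = {clear(e), holding(d), ontable(e)}

== RESULT ==
["clear(e)", "holding(d)", "ontable(e)"]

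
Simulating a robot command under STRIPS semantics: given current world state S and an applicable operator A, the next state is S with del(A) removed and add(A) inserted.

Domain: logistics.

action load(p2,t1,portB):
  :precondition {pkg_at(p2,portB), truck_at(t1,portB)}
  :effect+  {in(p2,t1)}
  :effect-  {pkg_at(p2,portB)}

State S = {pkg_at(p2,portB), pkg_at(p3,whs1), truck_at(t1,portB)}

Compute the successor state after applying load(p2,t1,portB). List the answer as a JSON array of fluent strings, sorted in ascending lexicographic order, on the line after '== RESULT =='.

Compute (S \ del) ∪ add:
  pre ⊆ S: {pkg_at(p2,portB), truck_at(t1,portB)} ⊆ S  — applicable
  S \ del = {pkg_at(p3,whs1), truck_at(t1,portB)}
  ∪ add   = {in(p2,t1), pkg_at(p3,whs1), truck_at(t1,portB)}

== RESULT ==
["in(p2,t1)", "pkg_at(p3,whs1)", "truck_at(t1,portB)"]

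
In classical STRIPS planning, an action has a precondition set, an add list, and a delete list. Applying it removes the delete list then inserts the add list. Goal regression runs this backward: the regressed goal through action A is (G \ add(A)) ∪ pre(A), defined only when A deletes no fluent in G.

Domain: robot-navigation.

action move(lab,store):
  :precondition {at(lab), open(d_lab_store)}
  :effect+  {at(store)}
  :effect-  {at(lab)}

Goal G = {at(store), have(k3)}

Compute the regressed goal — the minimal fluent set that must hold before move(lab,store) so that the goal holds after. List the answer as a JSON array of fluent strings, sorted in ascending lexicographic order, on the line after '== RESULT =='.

Compute (G \ add) ∪ pre:
  G ∩ del = {}  (empty — regression defined)
  G \ add = {at(store), have(k3)} \ {at(store)} = {have(k3)}
  ∪ pre   = {have(k3)} ∪ {at(lab), open(d_lab_store)}
          = {at(lab), have(k3), open(d_lab_store)}

== RESULT ==
["at(lab)", "have(k3)", "open(d_lab_store)"]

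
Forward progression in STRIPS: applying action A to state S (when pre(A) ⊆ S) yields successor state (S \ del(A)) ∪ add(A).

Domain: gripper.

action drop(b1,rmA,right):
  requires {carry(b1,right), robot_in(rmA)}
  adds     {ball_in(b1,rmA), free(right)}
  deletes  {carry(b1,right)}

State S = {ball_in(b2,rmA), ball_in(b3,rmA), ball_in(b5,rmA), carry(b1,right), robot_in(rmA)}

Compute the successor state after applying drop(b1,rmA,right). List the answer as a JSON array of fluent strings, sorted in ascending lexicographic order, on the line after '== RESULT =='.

Progress:
  pre ⊆ S: {carry(b1,right), robot_in(rmA)} ⊆ S  — applicable
  S \ del = {ball_in(b2,rmA), ball_in(b3,rmA), ball_in(b5,rmA), robot_in(rmA)}
  ∪ add   = {ball_in(b1,rmA), ball_in(b2,rmA), ball_in(b3,rmA), ball_in(b5,rmA), free(right), robot_in(rmA)}

== RESULT ==
["ball_in(b1,rmA)", "ball_in(b2,rmA)", "ball_in(b3,rmA)", "ball_in(b5,rmA)", "free(right)", "robot_in(rmA)"]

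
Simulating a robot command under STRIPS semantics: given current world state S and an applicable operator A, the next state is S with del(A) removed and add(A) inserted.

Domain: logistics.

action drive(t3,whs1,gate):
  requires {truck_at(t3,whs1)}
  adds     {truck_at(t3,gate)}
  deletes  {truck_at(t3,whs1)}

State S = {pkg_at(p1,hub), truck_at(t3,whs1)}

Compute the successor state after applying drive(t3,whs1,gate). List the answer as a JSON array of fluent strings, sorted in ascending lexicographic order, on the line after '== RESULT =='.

Progress:
  pre ⊆ S: {truck_at(t3,whs1)} ⊆ S  — applicable
  S \ del = {pkg_at(p1,hub)}
  ∪ add   = {pkg_at(p1,hub), truck_at(t3,gate)}

== RESULT ==
["pkg_at(p1,hub)", "truck_at(t3,gate)"]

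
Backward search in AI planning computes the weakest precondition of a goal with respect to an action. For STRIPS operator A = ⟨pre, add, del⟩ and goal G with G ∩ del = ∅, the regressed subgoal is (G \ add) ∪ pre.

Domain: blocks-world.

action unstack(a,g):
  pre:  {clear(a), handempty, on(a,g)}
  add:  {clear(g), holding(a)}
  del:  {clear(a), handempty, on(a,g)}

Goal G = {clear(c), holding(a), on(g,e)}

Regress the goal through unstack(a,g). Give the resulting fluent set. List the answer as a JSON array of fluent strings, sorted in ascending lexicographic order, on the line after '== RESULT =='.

Compute (G \ add) ∪ pre:
  G ∩ del = {}  (empty — regression defined)
  G \ add = {clear(c), holding(a), on(g,e)} \ {clear(g), holding(a)} = {clear(c), on(g,e)}
  ∪ pre   = {clear(c), on(g,e)} ∪ {clear(a), handempty, on(a,g)}
          = {clear(a), clear(c), handempty, on(a,g), on(g,e)}

== RESULT ==
["clear(a)", "clear(c)", "handempty", "on(a,g)", "on(g,e)"]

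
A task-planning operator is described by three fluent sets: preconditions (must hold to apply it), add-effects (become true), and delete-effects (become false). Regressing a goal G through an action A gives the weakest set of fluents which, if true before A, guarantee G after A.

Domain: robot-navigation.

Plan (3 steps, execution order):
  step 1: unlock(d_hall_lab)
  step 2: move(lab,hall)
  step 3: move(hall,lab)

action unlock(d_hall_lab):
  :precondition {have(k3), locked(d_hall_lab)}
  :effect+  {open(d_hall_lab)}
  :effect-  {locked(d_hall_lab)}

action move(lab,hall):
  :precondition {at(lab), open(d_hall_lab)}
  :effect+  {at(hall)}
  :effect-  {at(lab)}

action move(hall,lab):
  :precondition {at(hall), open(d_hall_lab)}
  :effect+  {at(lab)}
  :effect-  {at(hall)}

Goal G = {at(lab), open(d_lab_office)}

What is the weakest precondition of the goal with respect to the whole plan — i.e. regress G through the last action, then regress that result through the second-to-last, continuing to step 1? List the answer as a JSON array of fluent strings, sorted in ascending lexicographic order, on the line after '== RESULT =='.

Work backward from the goal:
  through step 3 (move(hall,lab)): drop {at(lab)}, keep {open(d_lab_office)}, require {at(hall), open(d_hall_lab)}
    → {at(hall), open(d_hall_lab), open(d_lab_office)}
  through step 2 (move(lab,hall)): drop {at(hall)}, keep {open(d_hall_lab), open(d_lab_office)}, require {at(lab), open(d_hall_lab)}
    → {at(lab), open(d_hall_lab), open(d_lab_office)}
  through step 1 (unlock(d_hall_lab)): drop {open(d_hall_lab)}, keep {at(lab), open(d_lab_office)}, require {have(k3), locked(d_hall_lab)}
    → {at(lab), have(k3), locked(d_hall_lab), open(d_lab_office)}

== RESULT ==
["at(lab)", "have(k3)", "locked(d_hall_lab)", "open(d_lab_office)"]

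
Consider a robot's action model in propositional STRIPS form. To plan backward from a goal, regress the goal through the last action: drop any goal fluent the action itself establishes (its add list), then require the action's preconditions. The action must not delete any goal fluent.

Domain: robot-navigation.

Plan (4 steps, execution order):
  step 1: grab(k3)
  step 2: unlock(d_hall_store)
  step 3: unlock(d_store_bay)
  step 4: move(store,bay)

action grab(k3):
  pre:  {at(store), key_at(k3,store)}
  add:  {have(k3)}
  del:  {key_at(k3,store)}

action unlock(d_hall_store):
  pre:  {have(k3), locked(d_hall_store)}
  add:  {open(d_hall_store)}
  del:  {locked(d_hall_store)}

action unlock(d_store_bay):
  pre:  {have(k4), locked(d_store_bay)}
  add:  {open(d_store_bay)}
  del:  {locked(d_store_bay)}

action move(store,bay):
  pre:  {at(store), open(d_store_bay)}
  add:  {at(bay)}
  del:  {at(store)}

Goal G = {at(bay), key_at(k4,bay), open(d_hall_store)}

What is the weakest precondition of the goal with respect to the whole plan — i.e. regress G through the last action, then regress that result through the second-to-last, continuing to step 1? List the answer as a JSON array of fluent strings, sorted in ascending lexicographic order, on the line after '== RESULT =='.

Regress step by step:
  through step 4 (move(store,bay)): drop {at(bay)}, keep {key_at(k4,bay), open(d_hall_store)}, require {at(store), open(d_store_bay)}
    → {at(store), key_at(k4,bay), open(d_hall_store), open(d_store_bay)}
  through step 3 (unlock(d_store_bay)): drop {open(d_store_bay)}, keep {at(store), key_at(k4,bay), open(d_hall_store)}, require {have(k4), locked(d_store_bay)}
    → {at(store), have(k4), key_at(k4,bay), locked(d_store_bay), open(d_hall_store)}
  through step 2 (unlock(d_hall_store)): drop {open(d_hall_store)}, keep {at(store), have(k4), key_at(k4,bay), locked(d_store_bay)}, require {have(k3), locked(d_hall_store)}
    → {at(store), have(k3), have(k4), key_at(k4,bay), locked(d_hall_store), locked(d_store_bay)}
  through step 1 (grab(k3)): drop {have(k3)}, keep {at(store), have(k4), key_at(k4,bay), locked(d_hall_store), locked(d_store_bay)}, require {at(store), key_at(k3,store)}
    → {at(store), have(k4), key_at(k3,store), key_at(k4,bay), locked(d_hall_store), locked(d_store_bay)}

== RESULT ==
["at(store)", "have(k4)", "key_at(k3,store)", "key_at(k4,bay)", "locked(d_hall_store)", "locked(d_store_bay)"]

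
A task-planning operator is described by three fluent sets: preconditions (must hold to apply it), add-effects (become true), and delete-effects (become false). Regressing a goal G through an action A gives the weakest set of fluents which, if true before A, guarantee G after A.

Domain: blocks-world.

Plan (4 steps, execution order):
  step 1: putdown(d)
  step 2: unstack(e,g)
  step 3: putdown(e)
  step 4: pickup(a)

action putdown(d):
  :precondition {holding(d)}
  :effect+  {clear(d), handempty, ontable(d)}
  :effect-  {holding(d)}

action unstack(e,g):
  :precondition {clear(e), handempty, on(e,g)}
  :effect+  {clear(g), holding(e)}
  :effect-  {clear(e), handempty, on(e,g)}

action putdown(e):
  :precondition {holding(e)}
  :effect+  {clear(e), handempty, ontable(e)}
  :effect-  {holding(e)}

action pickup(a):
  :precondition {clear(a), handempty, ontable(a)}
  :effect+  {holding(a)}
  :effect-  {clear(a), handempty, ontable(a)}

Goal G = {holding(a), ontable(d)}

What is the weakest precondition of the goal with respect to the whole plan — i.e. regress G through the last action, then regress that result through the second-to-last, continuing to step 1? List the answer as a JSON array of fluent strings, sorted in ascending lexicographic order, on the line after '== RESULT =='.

Work backward from the goal:
  through step 4 (pickup(a)): drop {holding(a)}, keep {ontable(d)}, require {clear(a), handempty, ontable(a)}
    → {clear(a), handempty, ontable(a), ontable(d)}
  through step 3 (putdown(e)): drop {handempty}, keep {clear(a), ontable(a), ontable(d)}, require {holding(e)}
    → {clear(a), holding(e), ontable(a), ontable(d)}
  through step 2 (unstack(e,g)): drop {holding(e)}, keep {clear(a), ontable(a), ontable(d)}, require {clear(e), handempty, on(e,g)}
    → {clear(a), clear(e), handempty, on(e,g), ontable(a), ontable(d)}
  through step 1 (putdown(d)): drop {handempty, ontable(d)}, keep {clear(a), clear(e), on(e,g), ontable(a)}, require {holding(d)}
    → {clear(a), clear(e), holding(d), on(e,g), ontable(a)}

== RESULT ==
["clear(a)", "clear(e)", "holding(d)", "on(e,g)", "ontable(a)"]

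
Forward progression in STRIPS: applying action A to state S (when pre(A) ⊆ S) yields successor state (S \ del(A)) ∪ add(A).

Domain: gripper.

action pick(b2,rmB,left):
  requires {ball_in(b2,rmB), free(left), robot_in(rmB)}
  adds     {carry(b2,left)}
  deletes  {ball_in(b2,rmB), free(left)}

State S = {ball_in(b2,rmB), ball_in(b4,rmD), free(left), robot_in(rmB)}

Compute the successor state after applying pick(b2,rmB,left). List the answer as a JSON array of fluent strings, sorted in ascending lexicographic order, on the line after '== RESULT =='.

Progress:
  pre ⊆ S: {ball_in(b2,rmB), free(left), robot_in(rmB)} ⊆ S  — applicable
  S \ del = {ball_in(b4,rmD), robot_in(rmB)}
  ∪ add   = {ball_in(b4,rmD), carry(b2,left), robot_in(rmB)}

== RESULT ==
["ball_in(b4,rmD)", "carry(b2,left)", "robot_in(rmB)"]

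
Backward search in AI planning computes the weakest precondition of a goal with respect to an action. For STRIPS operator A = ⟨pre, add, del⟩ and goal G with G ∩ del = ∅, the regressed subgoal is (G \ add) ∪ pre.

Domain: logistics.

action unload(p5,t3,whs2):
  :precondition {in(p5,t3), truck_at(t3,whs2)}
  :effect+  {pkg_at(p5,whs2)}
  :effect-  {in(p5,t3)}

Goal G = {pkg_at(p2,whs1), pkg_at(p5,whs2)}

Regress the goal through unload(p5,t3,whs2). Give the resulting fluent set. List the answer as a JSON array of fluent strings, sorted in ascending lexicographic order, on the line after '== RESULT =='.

Compute (G \ add) ∪ pre:
  G ∩ del = {}  (empty — regression defined)
  G \ add = {pkg_at(p2,whs1), pkg_at(p5,whs2)} \ {pkg_at(p5,whs2)} = {pkg_at(p2,whs1)}
  ∪ pre   = {pkg_at(p2,whs1)} ∪ {in(p5,t3), truck_at(t3,whs2)}
          = {in(p5,t3), pkg_at(p2,whs1), truck_at(t3,whs2)}

== RESULT ==
["in(p5,t3)", "pkg_at(p2,whs1)", "truck_at(t3,whs2)"]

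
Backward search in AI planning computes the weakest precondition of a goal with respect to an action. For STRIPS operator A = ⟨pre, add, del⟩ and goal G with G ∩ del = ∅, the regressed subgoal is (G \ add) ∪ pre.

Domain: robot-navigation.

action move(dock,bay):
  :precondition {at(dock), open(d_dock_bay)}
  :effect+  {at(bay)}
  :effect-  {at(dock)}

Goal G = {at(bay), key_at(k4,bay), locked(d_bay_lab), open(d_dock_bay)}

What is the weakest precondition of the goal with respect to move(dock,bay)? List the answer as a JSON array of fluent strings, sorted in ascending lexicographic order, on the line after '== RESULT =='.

Regress:
  G ∩ del = {}  (empty — regression defined)
  G \ add = {at(bay), key_at(k4,bay), locked(d_bay_lab), open(d_dock_bay)} \ {at(bay)} = {key_at(k4,bay), locked(d_bay_lab), open(d_dock_bay)}
  ∪ pre   = {key_at(k4,bay), locked(d_bay_lab), open(d_dock_bay)} ∪ {at(dock), open(d_dock_bay)}
          = {at(dock), key_at(k4,bay), locked(d_bay_lab), open(d_dock_bay)}

== RESULT ==
["at(dock)", "key_at(k4,bay)", "locked(d_bay_lab)", "open(d_dock_bay)"]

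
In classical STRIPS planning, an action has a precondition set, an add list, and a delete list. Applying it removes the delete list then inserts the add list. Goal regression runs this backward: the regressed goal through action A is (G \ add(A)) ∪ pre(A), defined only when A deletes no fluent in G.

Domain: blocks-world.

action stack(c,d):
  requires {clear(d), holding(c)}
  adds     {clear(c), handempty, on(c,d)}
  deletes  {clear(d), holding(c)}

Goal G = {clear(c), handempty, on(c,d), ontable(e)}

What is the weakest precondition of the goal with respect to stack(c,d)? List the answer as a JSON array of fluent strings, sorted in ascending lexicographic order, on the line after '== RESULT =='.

Regress:
  G ∩ del = {}  (empty — regression defined)
  G \ add = {clear(c), handempty, on(c,d), ontable(e)} \ {clear(c), handempty, on(c,d)} = {ontable(e)}
  ∪ pre   = {ontable(e)} ∪ {clear(d), holding(c)}
          = {clear(d), holding(c), ontable(e)}

== RESULT ==
["clear(d)", "holding(c)", "ontable(e)"]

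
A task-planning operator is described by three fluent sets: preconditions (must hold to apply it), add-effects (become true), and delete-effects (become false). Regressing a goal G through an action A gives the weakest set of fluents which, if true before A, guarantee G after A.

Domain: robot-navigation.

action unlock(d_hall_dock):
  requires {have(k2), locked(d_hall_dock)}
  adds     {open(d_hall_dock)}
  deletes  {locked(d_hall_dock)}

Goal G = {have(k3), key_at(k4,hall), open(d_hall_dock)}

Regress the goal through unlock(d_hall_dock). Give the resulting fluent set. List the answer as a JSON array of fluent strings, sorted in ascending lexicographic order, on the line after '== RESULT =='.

Regress:
  G ∩ del = {}  (empty — regression defined)
  G \ add = {have(k3), key_at(k4,hall), open(d_hall_dock)} \ {open(d_hall_dock)} = {have(k3), key_at(k4,hall)}
  ∪ pre   = {have(k3), key_at(k4,hall)} ∪ {have(k2), locked(d_hall_dock)}
          = {have(k2), have(k3), key_at(k4,hall), locked(d_hall_dock)}

== RESULT ==
["have(k2)", "have(k3)", "key_at(k4,hall)", "locked(d_hall_dock)"]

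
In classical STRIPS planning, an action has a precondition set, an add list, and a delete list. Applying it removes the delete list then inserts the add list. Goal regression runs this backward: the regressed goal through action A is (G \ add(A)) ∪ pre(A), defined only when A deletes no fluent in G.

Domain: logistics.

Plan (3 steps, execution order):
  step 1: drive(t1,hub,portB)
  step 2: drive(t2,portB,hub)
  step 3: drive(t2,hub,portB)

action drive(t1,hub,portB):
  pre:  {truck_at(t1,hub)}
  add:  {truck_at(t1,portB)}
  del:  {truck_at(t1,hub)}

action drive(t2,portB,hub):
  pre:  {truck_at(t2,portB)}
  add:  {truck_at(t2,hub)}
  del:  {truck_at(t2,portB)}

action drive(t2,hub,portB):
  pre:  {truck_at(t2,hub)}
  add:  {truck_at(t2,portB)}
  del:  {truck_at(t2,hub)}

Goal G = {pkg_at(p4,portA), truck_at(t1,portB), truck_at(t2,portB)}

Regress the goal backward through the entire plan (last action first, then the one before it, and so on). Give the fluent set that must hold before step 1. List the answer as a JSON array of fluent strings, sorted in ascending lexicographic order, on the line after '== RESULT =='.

Work backward from the goal:
  through step 3 (drive(t2,hub,portB)): drop {truck_at(t2,portB)}, keep {pkg_at(p4,portA), truck_at(t1,portB)}, require {truck_at(t2,hub)}
    → {pkg_at(p4,portA), truck_at(t1,portB), truck_at(t2,hub)}
  through step 2 (drive(t2,portB,hub)): drop {truck_at(t2,hub)}, keep {pkg_at(p4,portA), truck_at(t1,portB)}, require {truck_at(t2,portB)}
    → {pkg_at(p4,portA), truck_at(t1,portB), truck_at(t2,portB)}
  through step 1 (drive(t1,hub,portB)): drop {truck_at(t1,portB)}, keep {pkg_at(p4,portA), truck_at(t2,portB)}, require {truck_at(t1,hub)}
    → {pkg_at(p4,portA), truck_at(t1,hub), truck_at(t2,portB)}

== RESULT ==
["pkg_at(p4,portA)", "truck_at(t1,hub)", "truck_at(t2,portB)"]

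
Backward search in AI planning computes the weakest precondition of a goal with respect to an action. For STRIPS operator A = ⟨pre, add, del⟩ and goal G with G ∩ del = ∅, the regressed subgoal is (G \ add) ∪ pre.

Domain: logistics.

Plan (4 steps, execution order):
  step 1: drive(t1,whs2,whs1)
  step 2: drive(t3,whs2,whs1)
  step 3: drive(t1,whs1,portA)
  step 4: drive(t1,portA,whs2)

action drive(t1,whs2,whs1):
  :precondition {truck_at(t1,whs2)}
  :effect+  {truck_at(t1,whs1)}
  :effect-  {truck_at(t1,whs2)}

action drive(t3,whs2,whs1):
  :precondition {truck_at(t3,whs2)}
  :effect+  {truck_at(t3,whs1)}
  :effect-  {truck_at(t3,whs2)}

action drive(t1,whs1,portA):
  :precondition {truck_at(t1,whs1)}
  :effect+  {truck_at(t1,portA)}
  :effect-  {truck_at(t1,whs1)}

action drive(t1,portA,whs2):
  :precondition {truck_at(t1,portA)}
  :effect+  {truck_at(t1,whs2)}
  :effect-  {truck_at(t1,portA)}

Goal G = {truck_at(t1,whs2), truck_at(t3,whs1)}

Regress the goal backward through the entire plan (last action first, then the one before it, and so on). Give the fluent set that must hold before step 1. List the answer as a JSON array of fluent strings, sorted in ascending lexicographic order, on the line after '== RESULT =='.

Regress step by step:
  through step 4 (drive(t1,portA,whs2)): drop {truck_at(t1,whs2)}, keep {truck_at(t3,whs1)}, require {truck_at(t1,portA)}
    → {truck_at(t1,portA), truck_at(t3,whs1)}
  through step 3 (drive(t1,whs1,portA)): drop {truck_at(t1,portA)}, keep {truck_at(t3,whs1)}, require {truck_at(t1,whs1)}
    → {truck_at(t1,whs1), truck_at(t3,whs1)}
  through step 2 (drive(t3,whs2,whs1)): drop {truck_at(t3,whs1)}, keep {truck_at(t1,whs1)}, require {truck_at(t3,whs2)}
    → {truck_at(t1,whs1), truck_at(t3,whs2)}
  through step 1 (drive(t1,whs2,whs1)): drop {truck_at(t1,whs1)}, keep {truck_at(t3,whs2)}, require {truck_at(t1,whs2)}
    → {truck_at(t1,whs2), truck_at(t3,whs2)}

== RESULT ==
["truck_at(t1,whs2)", "truck_at(t3,whs2)"]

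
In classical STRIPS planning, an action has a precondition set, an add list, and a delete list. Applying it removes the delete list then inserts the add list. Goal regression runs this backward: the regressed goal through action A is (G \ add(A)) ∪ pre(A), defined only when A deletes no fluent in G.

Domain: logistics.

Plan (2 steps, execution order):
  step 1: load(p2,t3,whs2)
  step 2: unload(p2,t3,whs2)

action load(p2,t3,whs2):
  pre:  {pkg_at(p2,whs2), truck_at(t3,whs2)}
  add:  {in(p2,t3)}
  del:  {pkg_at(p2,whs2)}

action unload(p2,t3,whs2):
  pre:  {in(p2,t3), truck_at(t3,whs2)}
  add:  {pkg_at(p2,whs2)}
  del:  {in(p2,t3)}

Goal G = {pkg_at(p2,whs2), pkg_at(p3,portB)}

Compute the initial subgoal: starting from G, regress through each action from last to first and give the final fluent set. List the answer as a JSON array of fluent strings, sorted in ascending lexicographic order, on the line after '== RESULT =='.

Regress step by step:
  through step 2 (unload(p2,t3,whs2)): drop {pkg_at(p2,whs2)}, keep {pkg_at(p3,portB)}, require {in(p2,t3), truck_at(t3,whs2)}
    → {in(p2,t3), pkg_at(p3,portB), truck_at(t3,whs2)}
  through step 1 (load(p2,t3,whs2)): drop {in(p2,t3)}, keep {pkg_at(p3,portB), truck_at(t3,whs2)}, require {pkg_at(p2,whs2), truck_at(t3,whs2)}
    → {pkg_at(p2,whs2), pkg_at(p3,portB), truck_at(t3,whs2)}

== RESULT ==
["pkg_at(p2,whs2)", "pkg_at(p3,portB)", "truck_at(t3,whs2)"]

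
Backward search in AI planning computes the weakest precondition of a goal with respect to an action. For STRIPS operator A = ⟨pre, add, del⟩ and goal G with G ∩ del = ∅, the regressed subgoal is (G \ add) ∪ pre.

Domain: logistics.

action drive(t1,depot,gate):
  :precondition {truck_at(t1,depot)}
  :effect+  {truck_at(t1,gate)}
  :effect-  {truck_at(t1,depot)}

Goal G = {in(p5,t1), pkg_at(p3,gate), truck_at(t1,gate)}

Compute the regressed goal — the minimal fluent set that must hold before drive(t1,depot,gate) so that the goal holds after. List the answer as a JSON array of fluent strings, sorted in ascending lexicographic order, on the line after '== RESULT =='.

Regress:
  G ∩ del = {}  (empty — regression defined)
  G \ add = {in(p5,t1), pkg_at(p3,gate), truck_at(t1,gate)} \ {truck_at(t1,gate)} = {in(p5,t1), pkg_at(p3,gate)}
  ∪ pre   = {in(p5,t1), pkg_at(p3,gate)} ∪ {truck_at(t1,depot)}
          = {in(p5,t1), pkg_at(p3,gate), truck_at(t1,depot)}

== RESULT ==
["in(p5,t1)", "pkg_at(p3,gate)", "truck_at(t1,depot)"]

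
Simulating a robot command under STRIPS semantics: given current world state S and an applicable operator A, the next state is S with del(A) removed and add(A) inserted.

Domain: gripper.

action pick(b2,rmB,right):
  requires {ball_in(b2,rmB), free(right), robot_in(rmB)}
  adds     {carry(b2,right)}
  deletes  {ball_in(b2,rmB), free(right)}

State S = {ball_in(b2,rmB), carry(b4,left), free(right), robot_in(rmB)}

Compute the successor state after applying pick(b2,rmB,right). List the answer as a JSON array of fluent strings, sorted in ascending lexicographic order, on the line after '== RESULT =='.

Progress:
  pre ⊆ S: {ball_in(b2,rmB), free(right), robot_in(rmB)} ⊆ S  — applicable
  S \ del = {carry(b4,left), robot_in(rmB)}
  ∪ add   = {carry(b2,right), carry(b4,left), robot_in(rmB)}

== RESULT ==
["carry(b2,right)", "carry(b4,left)", "robot_in(rmB)"]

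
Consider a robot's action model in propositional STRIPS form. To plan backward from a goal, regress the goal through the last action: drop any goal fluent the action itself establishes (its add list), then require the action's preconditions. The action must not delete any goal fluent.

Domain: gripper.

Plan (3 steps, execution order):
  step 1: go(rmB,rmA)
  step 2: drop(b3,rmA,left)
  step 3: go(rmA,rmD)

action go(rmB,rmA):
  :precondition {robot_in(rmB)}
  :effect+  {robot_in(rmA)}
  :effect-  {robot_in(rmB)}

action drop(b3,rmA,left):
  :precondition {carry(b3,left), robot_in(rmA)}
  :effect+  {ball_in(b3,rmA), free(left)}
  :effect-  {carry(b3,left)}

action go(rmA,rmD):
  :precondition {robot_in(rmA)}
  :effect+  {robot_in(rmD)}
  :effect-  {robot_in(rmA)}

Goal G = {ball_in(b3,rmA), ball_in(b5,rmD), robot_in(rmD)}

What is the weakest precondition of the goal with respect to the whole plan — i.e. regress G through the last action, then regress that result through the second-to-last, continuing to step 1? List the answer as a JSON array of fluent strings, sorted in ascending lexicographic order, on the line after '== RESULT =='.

Regress step by step:
  through step 3 (go(rmA,rmD)): drop {robot_in(rmD)}, keep {ball_in(b3,rmA), ball_in(b5,rmD)}, require {robot_in(rmA)}
    → {ball_in(b3,rmA), ball_in(b5,rmD), robot_in(rmA)}
  through step 2 (drop(b3,rmA,left)): drop {ball_in(b3,rmA)}, keep {ball_in(b5,rmD), robot_in(rmA)}, require {carry(b3,left), robot_in(rmA)}
    → {ball_in(b5,rmD), carry(b3,left), robot_in(rmA)}
  through step 1 (go(rmB,rmA)): drop {robot_in(rmA)}, keep {ball_in(b5,rmD), carry(b3,left)}, require {robot_in(rmB)}
    → {ball_in(b5,rmD), carry(b3,left), robot_in(rmB)}

== RESULT ==
["ball_in(b5,rmD)", "carry(b3,left)", "robot_in(rmB)"]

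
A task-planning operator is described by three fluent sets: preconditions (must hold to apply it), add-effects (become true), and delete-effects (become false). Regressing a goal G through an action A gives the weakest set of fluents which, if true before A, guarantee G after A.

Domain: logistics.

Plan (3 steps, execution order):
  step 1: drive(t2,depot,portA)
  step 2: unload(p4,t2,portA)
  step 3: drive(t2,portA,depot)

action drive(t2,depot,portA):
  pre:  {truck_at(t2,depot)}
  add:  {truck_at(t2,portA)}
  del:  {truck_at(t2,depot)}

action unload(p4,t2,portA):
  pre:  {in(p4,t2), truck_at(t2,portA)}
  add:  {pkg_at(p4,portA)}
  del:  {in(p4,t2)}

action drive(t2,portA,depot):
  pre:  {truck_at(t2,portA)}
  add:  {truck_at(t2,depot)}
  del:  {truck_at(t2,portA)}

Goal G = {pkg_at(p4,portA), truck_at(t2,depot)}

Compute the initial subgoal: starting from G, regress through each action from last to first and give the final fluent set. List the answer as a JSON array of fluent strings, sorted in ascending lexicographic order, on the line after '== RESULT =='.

Regress step by step:
  through step 3 (drive(t2,portA,depot)): drop {truck_at(t2,depot)}, keep {pkg_at(p4,portA)}, require {truck_at(t2,portA)}
    → {pkg_at(p4,portA), truck_at(t2,portA)}
  through step 2 (unload(p4,t2,portA)): drop {pkg_at(p4,portA)}, keep {truck_at(t2,portA)}, require {in(p4,t2), truck_at(t2,portA)}
    → {in(p4,t2), truck_at(t2,portA)}
  through step 1 (drive(t2,depot,portA)): drop {truck_at(t2,portA)}, keep {in(p4,t2)}, require {truck_at(t2,depot)}
    → {in(p4,t2), truck_at(t2,depot)}

== RESULT ==
["in(p4,t2)", "truck_at(t2,depot)"]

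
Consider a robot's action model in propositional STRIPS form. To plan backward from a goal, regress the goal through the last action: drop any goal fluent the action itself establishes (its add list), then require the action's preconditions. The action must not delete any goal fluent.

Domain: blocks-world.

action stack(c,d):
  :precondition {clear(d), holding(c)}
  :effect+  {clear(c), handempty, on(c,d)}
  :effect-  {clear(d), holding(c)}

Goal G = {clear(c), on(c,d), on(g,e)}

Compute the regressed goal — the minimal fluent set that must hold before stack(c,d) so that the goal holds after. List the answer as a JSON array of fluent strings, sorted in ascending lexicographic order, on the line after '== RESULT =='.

Compute (G \ add) ∪ pre:
  G ∩ del = {}  (empty — regression defined)
  G \ add = {clear(c), on(c,d), on(g,e)} \ {clear(c), handempty, on(c,d)} = {on(g,e)}
  ∪ pre   = {on(g,e)} ∪ {clear(d), holding(c)}
          = {clear(d), holding(c), on(g,e)}

== RESULT ==
["clear(d)", "holding(c)", "on(g,e)"]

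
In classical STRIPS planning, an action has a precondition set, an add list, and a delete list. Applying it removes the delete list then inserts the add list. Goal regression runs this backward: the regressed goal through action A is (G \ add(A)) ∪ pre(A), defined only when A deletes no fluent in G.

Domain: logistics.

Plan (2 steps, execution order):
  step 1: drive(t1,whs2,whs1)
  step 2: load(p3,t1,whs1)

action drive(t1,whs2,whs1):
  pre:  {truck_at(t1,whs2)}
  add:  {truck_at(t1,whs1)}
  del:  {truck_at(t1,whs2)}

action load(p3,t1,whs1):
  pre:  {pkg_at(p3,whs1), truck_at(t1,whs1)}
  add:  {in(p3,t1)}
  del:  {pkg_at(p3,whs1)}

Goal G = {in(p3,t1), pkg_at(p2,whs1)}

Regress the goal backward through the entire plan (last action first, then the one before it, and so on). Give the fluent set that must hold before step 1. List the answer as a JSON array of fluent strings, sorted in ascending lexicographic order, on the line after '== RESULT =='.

Regress step by step:
  through step 2 (load(p3,t1,whs1)): drop {in(p3,t1)}, keep {pkg_at(p2,whs1)}, require {pkg_at(p3,whs1), truck_at(t1,whs1)}
    → {pkg_at(p2,whs1), pkg_at(p3,whs1), truck_at(t1,whs1)}
  through step 1 (drive(t1,whs2,whs1)): drop {truck_at(t1,whs1)}, keep {pkg_at(p2,whs1), pkg_at(p3,whs1)}, require {truck_at(t1,whs2)}
    → {pkg_at(p2,whs1), pkg_at(p3,whs1), truck_at(t1,whs2)}

== RESULT ==
["pkg_at(p2,whs1)", "pkg_at(p3,whs1)", "truck_at(t1,whs2)"]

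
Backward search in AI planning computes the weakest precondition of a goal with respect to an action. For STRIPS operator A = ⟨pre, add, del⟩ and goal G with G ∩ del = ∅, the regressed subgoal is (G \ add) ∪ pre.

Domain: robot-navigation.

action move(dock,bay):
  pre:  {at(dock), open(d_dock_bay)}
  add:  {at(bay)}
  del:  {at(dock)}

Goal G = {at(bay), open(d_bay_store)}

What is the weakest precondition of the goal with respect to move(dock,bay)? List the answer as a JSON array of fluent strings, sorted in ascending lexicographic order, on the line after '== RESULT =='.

Regress:
  G ∩ del = {}  (empty — regression defined)
  G \ add = {at(bay), open(d_bay_store)} \ {at(bay)} = {open(d_bay_store)}
  ∪ pre   = {open(d_bay_store)} ∪ {at(dock), open(d_dock_bay)}
          = {at(dock), open(d_bay_store), open(d_dock_bay)}

== RESULT ==
["at(dock)", "open(d_bay_store)", "open(d_dock_bay)"]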